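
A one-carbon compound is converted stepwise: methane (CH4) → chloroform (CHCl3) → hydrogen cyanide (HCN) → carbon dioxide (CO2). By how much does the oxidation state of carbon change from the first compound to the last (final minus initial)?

Carbon oxidation states along the series — methane: -4, chloroform: +2, hydrogen cyanide: +2, carbon dioxide: +4.
Net change = +4 − (-4) = +8.

+8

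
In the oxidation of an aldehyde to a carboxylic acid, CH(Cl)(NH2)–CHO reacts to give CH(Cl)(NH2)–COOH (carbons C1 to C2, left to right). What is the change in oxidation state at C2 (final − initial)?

Before: C2 has 1 bond to C, 1 bond to H, 2 bonds to O → oxidation state +1.
After: C2 has 1 bond to C, 3 bonds to O → oxidation state +3.
Δ = +3 − (+1) = +2, so this is an oxidation at C2.

+2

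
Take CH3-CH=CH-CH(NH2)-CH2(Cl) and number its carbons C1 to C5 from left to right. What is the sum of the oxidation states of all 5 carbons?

Bonds to more-electronegative neighbours contribute +1 each, bonds to H or metals contribute −1 each, and C–C bonds contribute 0. Tallying each carbon:
C1: 1C, 3H → 0 − 3 = -3
C2: 3C, 1H → 0 − 1 = -1
C3: 3C, 1H → 0 − 1 = -1
C4: 2C, 1H, 1N → 0 − 1 + 1 = 0
C5: 1C, 2H, 1Cl → 0 − 2 + 1 = -1
Sum = -3 − 1 − 1 + 0 − 1 = -6.

-6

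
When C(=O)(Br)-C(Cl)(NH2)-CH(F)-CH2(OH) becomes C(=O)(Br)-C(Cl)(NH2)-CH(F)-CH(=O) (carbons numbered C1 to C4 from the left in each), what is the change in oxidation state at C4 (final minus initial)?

+2

Before: C4 has 1 bond to C, 2 bonds to H, 1 bond to O → oxidation state -1.
After: C4 has 1 bond to C, 1 bond to H, 2 bonds to O → oxidation state +1.
Δ = +1 − (-1) = +2, so this is an oxidation at C4.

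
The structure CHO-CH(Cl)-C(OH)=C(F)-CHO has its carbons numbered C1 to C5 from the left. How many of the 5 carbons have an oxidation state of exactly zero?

1

Bonds to more-electronegative neighbours contribute +1 each, bonds to H or metals contribute −1 each, and C–C bonds contribute 0. Tallying each carbon:
C1: 1C, 1H, 2O → 0 − 1 + 2 = +1
C2: 2C, 1H, 1Cl → 0 − 1 + 1 = 0
C3: 3C, 1O → 0 + 1 = +1
C4: 3C, 1F → 0 + 1 = +1
C5: 1C, 1H, 2O → 0 − 1 + 2 = +1
1 carbon (C2) meets the condition.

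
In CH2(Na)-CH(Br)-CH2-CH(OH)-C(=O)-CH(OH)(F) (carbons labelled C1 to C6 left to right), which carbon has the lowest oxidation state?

Bonds to more-electronegative neighbours contribute +1 each, bonds to H or metals contribute −1 each, and C–C bonds contribute 0. Tallying each carbon:
C1: 1C, 2H, 1Na → 0 − 2 − 1 = -3
C2: 2C, 1H, 1Br → 0 − 1 + 1 = 0
C3: 2C, 2H → 0 − 2 = -2
C4: 2C, 1H, 1O → 0 − 1 + 1 = 0
C5: 2C, 2O → 0 + 2 = +2
C6: 1C, 1H, 1O, 1F → 0 − 1 + 1 + 1 = +1
The most reduced carbon is C1 at -3.

C1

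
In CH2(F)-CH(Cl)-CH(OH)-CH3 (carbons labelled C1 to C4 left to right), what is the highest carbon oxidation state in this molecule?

Bonds to more-electronegative neighbours contribute +1 each, bonds to H or metals contribute −1 each, and C–C bonds contribute 0. Tallying each carbon:
C1: 1C, 2H, 1F → 0 − 2 + 1 = -1
C2: 2C, 1H, 1Cl → 0 − 1 + 1 = 0
C3: 2C, 1H, 1O → 0 − 1 + 1 = 0
C4: 1C, 3H → 0 − 3 = -3
The highest value is 0.

0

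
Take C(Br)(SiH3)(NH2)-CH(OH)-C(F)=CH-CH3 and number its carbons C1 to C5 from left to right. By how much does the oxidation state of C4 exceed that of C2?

C4: 3C, 1H → 0 − 1 = -1
C2: 2C, 1H, 1O → 0 − 1 + 1 = 0
Difference: -1 − (0) = -1.

-1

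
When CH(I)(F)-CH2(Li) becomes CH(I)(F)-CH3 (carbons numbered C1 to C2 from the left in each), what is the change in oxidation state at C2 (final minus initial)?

Before: C2 has 1 bond to C, 2 bonds to H, 1 bond to Li → oxidation state -3.
After: C2 has 1 bond to C, 3 bonds to H → oxidation state -3.
Δ = -3 − (-3) = 0, so no net redox change at C2.

0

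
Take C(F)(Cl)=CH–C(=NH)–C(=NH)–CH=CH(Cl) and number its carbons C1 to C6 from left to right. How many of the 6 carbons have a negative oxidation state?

2

Tallying each carbon's bonds:
C1: 2C, 1F, 1Cl → 0 + 1 + 1 = +2
C2: 3C, 1H → 0 − 1 = -1
C3: 2C, 2N → 0 + 2 = +2
C4: 2C, 2N → 0 + 2 = +2
C5: 3C, 1H → 0 − 1 = -1
C6: 2C, 1H, 1Cl → 0 − 1 + 1 = 0
2 carbons (C2, C5) meet the condition.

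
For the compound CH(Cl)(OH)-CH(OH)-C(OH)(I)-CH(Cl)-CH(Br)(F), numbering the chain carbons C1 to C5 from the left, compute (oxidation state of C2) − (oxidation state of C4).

C2: 2C, 1H, 1O → 0 − 1 + 1 = 0
C4: 2C, 1H, 1Cl → 0 − 1 + 1 = 0
Difference: 0 − (0) = 0.

0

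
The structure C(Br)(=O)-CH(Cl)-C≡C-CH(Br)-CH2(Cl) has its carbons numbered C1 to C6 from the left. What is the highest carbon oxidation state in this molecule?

+3

Tallying each carbon's bonds:
C1: 1C, 2O, 1Br → 0 + 2 + 1 = +3
C2: 2C, 1H, 1Cl → 0 − 1 + 1 = 0
C3: 4C → 0 = 0
C4: 4C → 0 = 0
C5: 2C, 1H, 1Br → 0 − 1 + 1 = 0
C6: 1C, 2H, 1Cl → 0 − 2 + 1 = -1
The highest value is +3.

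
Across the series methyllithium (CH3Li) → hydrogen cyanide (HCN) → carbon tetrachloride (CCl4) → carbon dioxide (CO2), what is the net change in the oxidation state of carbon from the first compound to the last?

Carbon oxidation states along the series — methyllithium: -4, hydrogen cyanide: +2, carbon tetrachloride: +4, carbon dioxide: +4.
Net change = +4 − (-4) = +8.

+8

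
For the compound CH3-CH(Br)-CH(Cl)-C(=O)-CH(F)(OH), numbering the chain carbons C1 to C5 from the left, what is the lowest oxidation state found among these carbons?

-3

Bonds to more-electronegative neighbours contribute +1 each, bonds to H or metals contribute −1 each, and C–C bonds contribute 0. Tallying each carbon:
C1: 1C, 3H → 0 − 3 = -3
C2: 2C, 1H, 1Br → 0 − 1 + 1 = 0
C3: 2C, 1H, 1Cl → 0 − 1 + 1 = 0
C4: 2C, 2O → 0 + 2 = +2
C5: 1C, 1H, 1O, 1F → 0 − 1 + 1 + 1 = +1
The lowest value is -3.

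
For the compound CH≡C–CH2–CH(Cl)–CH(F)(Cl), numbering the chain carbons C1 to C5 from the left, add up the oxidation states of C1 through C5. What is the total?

Each bond to a more electronegative atom (O, N, halogen) counts +1, each bond to a less electronegative atom (H, metal, B, Si) counts −1, and each C–C bond counts 0. Tallying each carbon:
C1: 3C, 1H → 0 − 1 = -1
C2: 4C → 0 = 0
C3: 2C, 2H → 0 − 2 = -2
C4: 2C, 1H, 1Cl → 0 − 1 + 1 = 0
C5: 1C, 1H, 1F, 1Cl → 0 − 1 + 1 + 1 = +1
Sum = -1 + 0 − 2 + 0 + 1 = -2.

-2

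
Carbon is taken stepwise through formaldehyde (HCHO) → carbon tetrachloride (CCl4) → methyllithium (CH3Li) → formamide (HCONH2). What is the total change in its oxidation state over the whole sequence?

Carbon oxidation states along the series — formaldehyde: 0, carbon tetrachloride: +4, methyllithium: -4, formamide: +2.
Net change = +2 − (0) = +2.

+2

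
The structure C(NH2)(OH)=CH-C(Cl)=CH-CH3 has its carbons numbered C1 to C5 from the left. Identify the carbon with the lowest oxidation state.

C5

Count +1 for every bond to an atom more electronegative than carbon and −1 for every bond to one less electronegative; C–C bonds are 0. Tallying each carbon:
C1: 2C, 1O, 1N → 0 + 1 + 1 = +2
C2: 3C, 1H → 0 − 1 = -1
C3: 3C, 1Cl → 0 + 1 = +1
C4: 3C, 1H → 0 − 1 = -1
C5: 1C, 3H → 0 − 3 = -3
The most reduced carbon is C5 at -3.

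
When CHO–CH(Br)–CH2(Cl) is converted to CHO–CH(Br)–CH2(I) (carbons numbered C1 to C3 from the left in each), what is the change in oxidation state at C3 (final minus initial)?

Before: C3 has 1 bond to C, 2 bonds to H, 1 bond to Cl → oxidation state -1.
After: C3 has 1 bond to C, 2 bonds to H, 1 bond to I → oxidation state -1.
Δ = -1 − (-1) = 0, so no net redox change at C3.

0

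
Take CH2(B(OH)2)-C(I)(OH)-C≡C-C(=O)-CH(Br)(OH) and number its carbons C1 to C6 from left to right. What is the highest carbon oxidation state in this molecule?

+2

Each bond to a more electronegative atom (O, N, halogen) counts +1, each bond to a less electronegative atom (H, metal, B, Si) counts −1, and each C–C bond counts 0. Tallying each carbon:
C1: 1C, 2H, 1B → 0 − 2 − 1 = -3
C2: 2C, 1O, 1I → 0 + 1 + 1 = +2
C3: 4C → 0 = 0
C4: 4C → 0 = 0
C5: 2C, 2O → 0 + 2 = +2
C6: 1C, 1H, 1O, 1Br → 0 − 1 + 1 + 1 = +1
The highest value is +2.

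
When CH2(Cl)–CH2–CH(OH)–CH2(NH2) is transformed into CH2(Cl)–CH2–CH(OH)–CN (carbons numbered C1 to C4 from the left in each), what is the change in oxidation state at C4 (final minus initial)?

+4

Before: C4 has 1 bond to C, 2 bonds to H, 1 bond to N → oxidation state -1.
After: C4 has 1 bond to C, 3 bonds to N → oxidation state +3.
Δ = +3 − (-1) = +4, so this is an oxidation at C4.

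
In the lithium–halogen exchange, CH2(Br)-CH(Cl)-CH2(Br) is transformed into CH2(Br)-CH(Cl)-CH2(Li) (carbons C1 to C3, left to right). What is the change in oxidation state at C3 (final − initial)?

Before: C3 has 1 bond to C, 2 bonds to H, 1 bond to Br → oxidation state -1.
After: C3 has 1 bond to C, 2 bonds to H, 1 bond to Li → oxidation state -3.
Δ = -3 − (-1) = -2, so this is a reduction at C3.

-2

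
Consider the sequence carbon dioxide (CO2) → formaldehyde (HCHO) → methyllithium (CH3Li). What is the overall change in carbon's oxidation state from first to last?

-8

Carbon oxidation states along the series — carbon dioxide: +4, formaldehyde: 0, methyllithium: -4.
Net change = -4 − (+4) = -8.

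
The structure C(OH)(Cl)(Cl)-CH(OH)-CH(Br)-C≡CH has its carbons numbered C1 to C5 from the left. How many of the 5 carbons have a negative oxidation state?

1

Tallying each carbon's bonds:
C1: 1C, 1O, 2Cl → 0 + 1 + 2 = +3
C2: 2C, 1H, 1O → 0 − 1 + 1 = 0
C3: 2C, 1H, 1Br → 0 − 1 + 1 = 0
C4: 4C → 0 = 0
C5: 3C, 1H → 0 − 1 = -1
1 carbon (C5) meets the condition.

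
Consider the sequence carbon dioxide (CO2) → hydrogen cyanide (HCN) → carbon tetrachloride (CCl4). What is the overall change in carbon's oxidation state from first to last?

Carbon oxidation states along the series — carbon dioxide: +4, hydrogen cyanide: +2, carbon tetrachloride: +4.
Net change = +4 − (+4) = 0.

0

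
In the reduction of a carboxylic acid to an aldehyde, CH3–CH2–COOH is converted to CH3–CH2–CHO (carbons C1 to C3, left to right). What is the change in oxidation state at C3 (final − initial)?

Before: C3 has 1 bond to C, 3 bonds to O → oxidation state +3.
After: C3 has 1 bond to C, 1 bond to H, 2 bonds to O → oxidation state +1.
Δ = +1 − (+3) = -2, so this is a reduction at C3.

-2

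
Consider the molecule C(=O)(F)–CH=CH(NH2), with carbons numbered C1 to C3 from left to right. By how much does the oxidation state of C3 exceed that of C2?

+1

C3: 2C, 1H, 1N → 0 − 1 + 1 = 0
C2: 3C, 1H → 0 − 1 = -1
Difference: 0 − (-1) = +1.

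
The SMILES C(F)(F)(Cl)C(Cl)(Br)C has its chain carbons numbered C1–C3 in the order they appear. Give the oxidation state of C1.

C1 has one bond to C (0), one bond to F (+1), one bond to F (+1), one bond to Cl (+1).
Oxidation state = 0 + 1 + 1 + 1 = +3.

+3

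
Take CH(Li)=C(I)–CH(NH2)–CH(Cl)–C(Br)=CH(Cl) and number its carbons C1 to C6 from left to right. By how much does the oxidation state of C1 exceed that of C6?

C1: 2C, 1H, 1Li → 0 − 1 − 1 = -2
C6: 2C, 1H, 1Cl → 0 − 1 + 1 = 0
Difference: -2 − (0) = -2.

-2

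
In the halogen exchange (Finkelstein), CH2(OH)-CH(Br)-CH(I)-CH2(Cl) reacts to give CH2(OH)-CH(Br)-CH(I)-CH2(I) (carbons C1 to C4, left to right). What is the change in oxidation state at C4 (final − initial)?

Before: C4 has 1 bond to C, 2 bonds to H, 1 bond to Cl → oxidation state -1.
After: C4 has 1 bond to C, 2 bonds to H, 1 bond to I → oxidation state -1.
Δ = -1 − (-1) = 0, so no net redox change at C4.

0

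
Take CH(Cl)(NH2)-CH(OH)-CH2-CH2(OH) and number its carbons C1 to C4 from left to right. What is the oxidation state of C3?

C3 has one bond to C (0), one bond to C (0), one bond to H (-1), one bond to H (-1).
Oxidation state = 0 + 0 − 1 − 1 = -2.

-2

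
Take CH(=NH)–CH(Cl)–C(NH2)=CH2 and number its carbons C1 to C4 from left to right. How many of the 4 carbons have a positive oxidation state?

Each bond to a more electronegative atom (O, N, halogen) counts +1, each bond to a less electronegative atom (H, metal, B, Si) counts −1, and each C–C bond counts 0. Tallying each carbon:
C1: 1C, 1H, 2N → 0 − 1 + 2 = +1
C2: 2C, 1H, 1Cl → 0 − 1 + 1 = 0
C3: 3C, 1N → 0 + 1 = +1
C4: 2C, 2H → 0 − 2 = -2
2 carbons (C1, C3) meet the condition.

2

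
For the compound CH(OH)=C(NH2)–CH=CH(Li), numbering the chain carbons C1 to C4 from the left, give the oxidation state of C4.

C4 has a double bond to C (2×0 = 0), one bond to H (-1), one bond to Li (-1).
Oxidation state = 0 − 1 − 1 = -2.

-2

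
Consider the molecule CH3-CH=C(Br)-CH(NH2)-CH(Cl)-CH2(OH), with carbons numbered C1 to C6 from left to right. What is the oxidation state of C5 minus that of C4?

C5: 2C, 1H, 1Cl → 0 − 1 + 1 = 0
C4: 2C, 1H, 1N → 0 − 1 + 1 = 0
Difference: 0 − (0) = 0.

0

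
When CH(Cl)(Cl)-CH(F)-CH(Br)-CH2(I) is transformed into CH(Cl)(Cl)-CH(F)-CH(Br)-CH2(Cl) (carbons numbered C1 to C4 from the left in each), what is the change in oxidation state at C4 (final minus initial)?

Before: C4 has 1 bond to C, 2 bonds to H, 1 bond to I → oxidation state -1.
After: C4 has 1 bond to C, 2 bonds to H, 1 bond to Cl → oxidation state -1.
Δ = -1 − (-1) = 0, so no net redox change at C4.

0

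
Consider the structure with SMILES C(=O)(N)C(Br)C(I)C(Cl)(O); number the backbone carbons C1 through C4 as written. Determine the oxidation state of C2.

0

Bonds to more-electronegative neighbours contribute +1 each, bonds to H or metals contribute −1 each, and C–C bonds contribute 0.
C2 has one bond to C (0), one bond to C (0), one bond to Br (+1), one bond to H (-1).
Oxidation state = 0 + 0 + 1 − 1 = 0.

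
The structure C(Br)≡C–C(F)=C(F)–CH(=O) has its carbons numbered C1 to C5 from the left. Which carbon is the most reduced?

C2

Assign +1 per bond to O/N/halogen, −1 per bond to H or an electropositive element, and 0 per bond to carbon. Tallying each carbon:
C1: 3C, 1Br → 0 + 1 = +1
C2: 4C → 0 = 0
C3: 3C, 1F → 0 + 1 = +1
C4: 3C, 1F → 0 + 1 = +1
C5: 1C, 1H, 2O → 0 − 1 + 2 = +1
The most reduced carbon is C2 at 0.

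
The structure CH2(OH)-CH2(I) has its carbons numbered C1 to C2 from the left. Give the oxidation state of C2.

Bonds to more-electronegative neighbours contribute +1 each, bonds to H or metals contribute −1 each, and C–C bonds contribute 0.
C2 has one bond to C (0), one bond to I (+1), one bond to H (-1), one bond to H (-1).
Oxidation state = 0 + 1 − 1 − 1 = -1.

-1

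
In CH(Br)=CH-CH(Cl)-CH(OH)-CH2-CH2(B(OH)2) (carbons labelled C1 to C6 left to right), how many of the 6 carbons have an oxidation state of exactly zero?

Tallying each carbon's bonds:
C1: 2C, 1H, 1Br → 0 − 1 + 1 = 0
C2: 3C, 1H → 0 − 1 = -1
C3: 2C, 1H, 1Cl → 0 − 1 + 1 = 0
C4: 2C, 1H, 1O → 0 − 1 + 1 = 0
C5: 2C, 2H → 0 − 2 = -2
C6: 1C, 2H, 1B → 0 − 2 − 1 = -3
3 carbons (C1, C3, C4) meet the condition.

3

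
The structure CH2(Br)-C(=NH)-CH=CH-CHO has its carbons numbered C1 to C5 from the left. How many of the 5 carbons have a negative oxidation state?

3

Tallying each carbon's bonds:
C1: 1C, 2H, 1Br → 0 − 2 + 1 = -1
C2: 2C, 2N → 0 + 2 = +2
C3: 3C, 1H → 0 − 1 = -1
C4: 3C, 1H → 0 − 1 = -1
C5: 1C, 1H, 2O → 0 − 1 + 2 = +1
3 carbons (C1, C3, C4) meet the condition.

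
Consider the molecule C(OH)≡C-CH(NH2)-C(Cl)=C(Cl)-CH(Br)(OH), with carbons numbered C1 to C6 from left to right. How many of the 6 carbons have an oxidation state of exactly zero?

2

Tallying each carbon's bonds:
C1: 3C, 1O → 0 + 1 = +1
C2: 4C → 0 = 0
C3: 2C, 1H, 1N → 0 − 1 + 1 = 0
C4: 3C, 1Cl → 0 + 1 = +1
C5: 3C, 1Cl → 0 + 1 = +1
C6: 1C, 1H, 1O, 1Br → 0 − 1 + 1 + 1 = +1
2 carbons (C2, C3) meet the condition.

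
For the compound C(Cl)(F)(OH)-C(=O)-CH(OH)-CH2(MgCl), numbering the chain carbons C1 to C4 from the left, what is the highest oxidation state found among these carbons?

+3

Tallying each carbon's bonds:
C1: 1C, 1O, 1F, 1Cl → 0 + 1 + 1 + 1 = +3
C2: 2C, 2O → 0 + 2 = +2
C3: 2C, 1H, 1O → 0 − 1 + 1 = 0
C4: 1C, 2H, 1Mg → 0 − 2 − 1 = -3
The highest value is +3.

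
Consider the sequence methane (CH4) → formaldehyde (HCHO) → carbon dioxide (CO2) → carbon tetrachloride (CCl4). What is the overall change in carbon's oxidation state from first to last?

Carbon oxidation states along the series — methane: -4, formaldehyde: 0, carbon dioxide: +4, carbon tetrachloride: +4.
Net change = +4 − (-4) = +8.

+8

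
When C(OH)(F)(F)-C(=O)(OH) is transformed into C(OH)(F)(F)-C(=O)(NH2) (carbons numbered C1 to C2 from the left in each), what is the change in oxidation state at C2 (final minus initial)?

Before: C2 has 1 bond to C, 3 bonds to O → oxidation state +3.
After: C2 has 1 bond to C, 2 bonds to O, 1 bond to N → oxidation state +3.
Δ = +3 − (+3) = 0, so no net redox change at C2.

0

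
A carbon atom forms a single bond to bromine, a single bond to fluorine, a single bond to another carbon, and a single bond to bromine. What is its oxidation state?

The carbon has one bond to C (0), one bond to F (+1), one bond to Br (+1), one bond to Br (+1).
Oxidation state = 0 + 1 + 1 + 1 = +3.

+3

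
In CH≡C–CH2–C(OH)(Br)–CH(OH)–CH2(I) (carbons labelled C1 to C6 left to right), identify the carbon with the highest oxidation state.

C4

Count +1 for every bond to an atom more electronegative than carbon and −1 for every bond to one less electronegative; C–C bonds are 0. Tallying each carbon:
C1: 3C, 1H → 0 − 1 = -1
C2: 4C → 0 = 0
C3: 2C, 2H → 0 − 2 = -2
C4: 2C, 1O, 1Br → 0 + 1 + 1 = +2
C5: 2C, 1H, 1O → 0 − 1 + 1 = 0
C6: 1C, 2H, 1I → 0 − 2 + 1 = -1
The most oxidised carbon is C4 at +2.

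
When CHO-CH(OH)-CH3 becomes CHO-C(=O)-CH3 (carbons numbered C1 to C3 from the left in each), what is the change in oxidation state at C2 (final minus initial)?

+2

Before: C2 has 2 bonds to C, 1 bond to H, 1 bond to O → oxidation state 0.
After: C2 has 2 bonds to C, 2 bonds to O → oxidation state +2.
Δ = +2 − (0) = +2, so this is an oxidation at C2.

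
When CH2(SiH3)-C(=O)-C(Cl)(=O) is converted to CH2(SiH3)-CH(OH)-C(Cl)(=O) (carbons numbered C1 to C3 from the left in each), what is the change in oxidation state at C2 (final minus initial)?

-2

Before: C2 has 2 bonds to C, 2 bonds to O → oxidation state +2.
After: C2 has 2 bonds to C, 1 bond to H, 1 bond to O → oxidation state 0.
Δ = 0 − (+2) = -2, so this is a reduction at C2.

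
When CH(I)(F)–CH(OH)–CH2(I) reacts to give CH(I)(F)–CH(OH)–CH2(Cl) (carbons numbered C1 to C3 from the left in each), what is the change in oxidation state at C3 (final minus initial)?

0

Before: C3 has 1 bond to C, 2 bonds to H, 1 bond to I → oxidation state -1.
After: C3 has 1 bond to C, 2 bonds to H, 1 bond to Cl → oxidation state -1.
Δ = -1 − (-1) = 0, so no net redox change at C3.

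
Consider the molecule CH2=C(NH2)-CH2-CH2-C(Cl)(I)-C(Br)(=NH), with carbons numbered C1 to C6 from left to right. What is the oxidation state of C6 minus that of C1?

C6: 1C, 2N, 1Br → 0 + 2 + 1 = +3
C1: 2C, 2H → 0 − 2 = -2
Difference: +3 − (-2) = +5.

+5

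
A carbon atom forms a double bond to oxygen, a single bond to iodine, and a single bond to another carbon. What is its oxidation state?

The carbon has one bond to C (0), a double bond to O (2×+1 = +2), one bond to I (+1).
Oxidation state = 0 + 2 + 1 = +3.

+3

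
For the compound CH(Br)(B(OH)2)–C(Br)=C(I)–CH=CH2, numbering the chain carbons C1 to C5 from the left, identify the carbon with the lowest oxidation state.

C5

Each bond to a more electronegative atom (O, N, halogen) counts +1, each bond to a less electronegative atom (H, metal, B, Si) counts −1, and each C–C bond counts 0. Tallying each carbon:
C1: 1C, 1H, 1Br, 1B → 0 − 1 + 1 − 1 = -1
C2: 3C, 1Br → 0 + 1 = +1
C3: 3C, 1I → 0 + 1 = +1
C4: 3C, 1H → 0 − 1 = -1
C5: 2C, 2H → 0 − 2 = -2
The most reduced carbon is C5 at -2.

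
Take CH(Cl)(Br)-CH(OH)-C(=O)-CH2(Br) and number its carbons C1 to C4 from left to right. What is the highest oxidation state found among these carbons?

+2

Assign +1 per bond to O/N/halogen, −1 per bond to H or an electropositive element, and 0 per bond to carbon. Tallying each carbon:
C1: 1C, 1H, 1Cl, 1Br → 0 − 1 + 1 + 1 = +1
C2: 2C, 1H, 1O → 0 − 1 + 1 = 0
C3: 2C, 2O → 0 + 2 = +2
C4: 1C, 2H, 1Br → 0 − 2 + 1 = -1
The highest value is +2.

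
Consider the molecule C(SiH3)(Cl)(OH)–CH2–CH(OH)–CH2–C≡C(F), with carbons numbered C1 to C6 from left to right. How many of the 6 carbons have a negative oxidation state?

2

Tallying each carbon's bonds:
C1: 1C, 1O, 1Cl, 1Si → 0 + 1 + 1 − 1 = +1
C2: 2C, 2H → 0 − 2 = -2
C3: 2C, 1H, 1O → 0 − 1 + 1 = 0
C4: 2C, 2H → 0 − 2 = -2
C5: 4C → 0 = 0
C6: 3C, 1F → 0 + 1 = +1
2 carbons (C2, C4) meet the condition.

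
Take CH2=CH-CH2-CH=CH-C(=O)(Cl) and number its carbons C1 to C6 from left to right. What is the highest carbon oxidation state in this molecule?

+3

Count +1 for every bond to an atom more electronegative than carbon and −1 for every bond to one less electronegative; C–C bonds are 0. Tallying each carbon:
C1: 2C, 2H → 0 − 2 = -2
C2: 3C, 1H → 0 − 1 = -1
C3: 2C, 2H → 0 − 2 = -2
C4: 3C, 1H → 0 − 1 = -1
C5: 3C, 1H → 0 − 1 = -1
C6: 1C, 2O, 1Cl → 0 + 2 + 1 = +3
The highest value is +3.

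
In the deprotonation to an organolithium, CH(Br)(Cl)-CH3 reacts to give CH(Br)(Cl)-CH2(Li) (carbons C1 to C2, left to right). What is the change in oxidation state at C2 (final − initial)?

0

Before: C2 has 1 bond to C, 3 bonds to H → oxidation state -3.
After: C2 has 1 bond to C, 2 bonds to H, 1 bond to Li → oxidation state -3.
Δ = -3 − (-3) = 0, so no net redox change at C2.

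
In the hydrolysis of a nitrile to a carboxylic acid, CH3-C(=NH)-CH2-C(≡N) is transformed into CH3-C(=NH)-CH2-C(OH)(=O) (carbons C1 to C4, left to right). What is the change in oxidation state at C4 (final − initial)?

Before: C4 has 1 bond to C, 3 bonds to N → oxidation state +3.
After: C4 has 1 bond to C, 3 bonds to O → oxidation state +3.
Δ = +3 − (+3) = 0, so no net redox change at C4.

0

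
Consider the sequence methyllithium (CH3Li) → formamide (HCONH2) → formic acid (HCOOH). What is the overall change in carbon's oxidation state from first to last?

+6

Carbon oxidation states along the series — methyllithium: -4, formamide: +2, formic acid: +2.
Net change = +2 − (-4) = +6.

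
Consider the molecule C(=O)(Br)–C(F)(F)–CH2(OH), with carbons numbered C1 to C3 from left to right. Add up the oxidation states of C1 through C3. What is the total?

+4

Count +1 for every bond to an atom more electronegative than carbon and −1 for every bond to one less electronegative; C–C bonds are 0. Tallying each carbon:
C1: 1C, 2O, 1Br → 0 + 2 + 1 = +3
C2: 2C, 2F → 0 + 2 = +2
C3: 1C, 2H, 1O → 0 − 2 + 1 = -1
Sum = +3 + 2 − 1 = +4.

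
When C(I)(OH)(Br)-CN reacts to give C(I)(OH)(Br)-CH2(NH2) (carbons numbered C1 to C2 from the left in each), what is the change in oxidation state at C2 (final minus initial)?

Before: C2 has 1 bond to C, 3 bonds to N → oxidation state +3.
After: C2 has 1 bond to C, 2 bonds to H, 1 bond to N → oxidation state -1.
Δ = -1 − (+3) = -4, so this is a reduction at C2.

-4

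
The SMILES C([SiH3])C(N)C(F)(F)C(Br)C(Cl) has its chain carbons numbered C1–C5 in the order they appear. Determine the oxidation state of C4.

C4 has one bond to C (0), one bond to C (0), one bond to H (-1), one bond to Br (+1).
Oxidation state = 0 + 0 − 1 + 1 = 0.

0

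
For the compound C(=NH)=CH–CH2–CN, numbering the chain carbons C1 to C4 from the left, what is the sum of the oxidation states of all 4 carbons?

+2

Assign +1 per bond to O/N/halogen, −1 per bond to H or an electropositive element, and 0 per bond to carbon. Tallying each carbon:
C1: 2C, 2N → 0 + 2 = +2
C2: 3C, 1H → 0 − 1 = -1
C3: 2C, 2H → 0 − 2 = -2
C4: 1C, 3N → 0 + 3 = +3
Sum = +2 − 1 − 2 + 3 = +2.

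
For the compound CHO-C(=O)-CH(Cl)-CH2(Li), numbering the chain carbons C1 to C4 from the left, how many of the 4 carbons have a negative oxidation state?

Bonds to more-electronegative neighbours contribute +1 each, bonds to H or metals contribute −1 each, and C–C bonds contribute 0. Tallying each carbon:
C1: 1C, 1H, 2O → 0 − 1 + 2 = +1
C2: 2C, 2O → 0 + 2 = +2
C3: 2C, 1H, 1Cl → 0 − 1 + 1 = 0
C4: 1C, 2H, 1Li → 0 − 2 − 1 = -3
1 carbon (C4) meets the condition.

1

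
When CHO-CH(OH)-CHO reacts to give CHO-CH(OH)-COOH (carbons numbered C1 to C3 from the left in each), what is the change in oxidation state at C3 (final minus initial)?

Before: C3 has 1 bond to C, 1 bond to H, 2 bonds to O → oxidation state +1.
After: C3 has 1 bond to C, 3 bonds to O → oxidation state +3.
Δ = +3 − (+1) = +2, so this is an oxidation at C3.

+2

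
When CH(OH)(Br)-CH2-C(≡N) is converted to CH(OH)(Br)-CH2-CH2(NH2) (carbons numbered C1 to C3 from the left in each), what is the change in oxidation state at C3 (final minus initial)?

-4

Before: C3 has 1 bond to C, 3 bonds to N → oxidation state +3.
After: C3 has 1 bond to C, 2 bonds to H, 1 bond to N → oxidation state -1.
Δ = -1 − (+3) = -4, so this is a reduction at C3.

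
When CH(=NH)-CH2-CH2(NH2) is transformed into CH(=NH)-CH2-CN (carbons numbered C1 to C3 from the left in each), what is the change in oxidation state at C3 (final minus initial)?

Before: C3 has 1 bond to C, 2 bonds to H, 1 bond to N → oxidation state -1.
After: C3 has 1 bond to C, 3 bonds to N → oxidation state +3.
Δ = +3 − (-1) = +4, so this is an oxidation at C3.

+4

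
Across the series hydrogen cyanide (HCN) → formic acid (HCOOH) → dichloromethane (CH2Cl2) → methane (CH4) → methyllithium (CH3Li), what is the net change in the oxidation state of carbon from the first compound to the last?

-6

Carbon oxidation states along the series — hydrogen cyanide: +2, formic acid: +2, dichloromethane: 0, methane: -4, methyllithium: -4.
Net change = -4 − (+2) = -6.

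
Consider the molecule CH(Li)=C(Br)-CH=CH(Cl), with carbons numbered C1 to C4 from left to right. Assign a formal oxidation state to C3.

Each bond to a more electronegative atom (O, N, halogen) counts +1, each bond to a less electronegative atom (H, metal, B, Si) counts −1, and each C–C bond counts 0.
C3 has one bond to C (0), a double bond to C (2×0 = 0), one bond to H (-1).
Oxidation state = 0 + 0 − 1 = -1.

-1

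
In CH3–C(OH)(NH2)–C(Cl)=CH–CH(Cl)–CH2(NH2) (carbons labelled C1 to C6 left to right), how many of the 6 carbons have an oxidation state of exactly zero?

Assign +1 per bond to O/N/halogen, −1 per bond to H or an electropositive element, and 0 per bond to carbon. Tallying each carbon:
C1: 1C, 3H → 0 − 3 = -3
C2: 2C, 1O, 1N → 0 + 1 + 1 = +2
C3: 3C, 1Cl → 0 + 1 = +1
C4: 3C, 1H → 0 − 1 = -1
C5: 2C, 1H, 1Cl → 0 − 1 + 1 = 0
C6: 1C, 2H, 1N → 0 − 2 + 1 = -1
1 carbon (C5) meets the condition.

1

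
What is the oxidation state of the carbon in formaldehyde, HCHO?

The carbon has one bond to H (-1), one bond to H (-1), a double bond to O (2×+1 = +2).
Oxidation state = -1 − 1 + 2 = 0.

0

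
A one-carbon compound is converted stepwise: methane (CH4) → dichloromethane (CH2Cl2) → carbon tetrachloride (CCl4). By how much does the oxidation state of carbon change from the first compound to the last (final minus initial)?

+8

Carbon oxidation states along the series — methane: -4, dichloromethane: 0, carbon tetrachloride: +4.
Net change = +4 − (-4) = +8.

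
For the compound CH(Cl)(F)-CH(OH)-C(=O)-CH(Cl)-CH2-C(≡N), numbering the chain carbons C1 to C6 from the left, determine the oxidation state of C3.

C3 has one bond to C (0), one bond to C (0), a double bond to O (2×+1 = +2).
Oxidation state = 0 + 0 + 2 = +2.

+2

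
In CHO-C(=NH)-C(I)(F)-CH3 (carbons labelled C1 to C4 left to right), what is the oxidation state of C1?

+1

C1 has one bond to C (0), a double bond to O (2×+1 = +2), one bond to H (-1).
Oxidation state = 0 + 2 − 1 = +1.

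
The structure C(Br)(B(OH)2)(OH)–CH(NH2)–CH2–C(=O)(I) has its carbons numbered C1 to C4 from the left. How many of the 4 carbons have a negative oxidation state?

Bonds to more-electronegative neighbours contribute +1 each, bonds to H or metals contribute −1 each, and C–C bonds contribute 0. Tallying each carbon:
C1: 1C, 1O, 1Br, 1B → 0 + 1 + 1 − 1 = +1
C2: 2C, 1H, 1N → 0 − 1 + 1 = 0
C3: 2C, 2H → 0 − 2 = -2
C4: 1C, 2O, 1I → 0 + 2 + 1 = +3
1 carbon (C3) meets the condition.

1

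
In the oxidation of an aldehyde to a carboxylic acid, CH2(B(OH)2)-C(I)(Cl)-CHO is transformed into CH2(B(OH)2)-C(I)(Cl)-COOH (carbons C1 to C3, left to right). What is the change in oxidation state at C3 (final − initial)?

+2

Before: C3 has 1 bond to C, 1 bond to H, 2 bonds to O → oxidation state +1.
After: C3 has 1 bond to C, 3 bonds to O → oxidation state +3.
Δ = +3 − (+1) = +2, so this is an oxidation at C3.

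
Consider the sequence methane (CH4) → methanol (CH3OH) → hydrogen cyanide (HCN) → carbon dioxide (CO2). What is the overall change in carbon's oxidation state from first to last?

Carbon oxidation states along the series — methane: -4, methanol: -2, hydrogen cyanide: +2, carbon dioxide: +4.
Net change = +4 − (-4) = +8.

+8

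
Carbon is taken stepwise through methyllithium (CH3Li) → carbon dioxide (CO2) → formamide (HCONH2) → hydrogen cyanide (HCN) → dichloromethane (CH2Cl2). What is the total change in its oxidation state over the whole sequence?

+4

Carbon oxidation states along the series — methyllithium: -4, carbon dioxide: +4, formamide: +2, hydrogen cyanide: +2, dichloromethane: 0.
Net change = 0 − (-4) = +4.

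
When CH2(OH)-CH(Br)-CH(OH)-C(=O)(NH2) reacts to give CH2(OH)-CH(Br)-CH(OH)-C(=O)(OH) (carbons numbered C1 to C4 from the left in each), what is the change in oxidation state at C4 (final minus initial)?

0

Before: C4 has 1 bond to C, 2 bonds to O, 1 bond to N → oxidation state +3.
After: C4 has 1 bond to C, 3 bonds to O → oxidation state +3.
Δ = +3 − (+3) = 0, so no net redox change at C4.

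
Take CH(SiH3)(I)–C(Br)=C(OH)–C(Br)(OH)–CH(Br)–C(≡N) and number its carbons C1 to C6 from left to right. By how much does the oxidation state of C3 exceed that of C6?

C3: 3C, 1O → 0 + 1 = +1
C6: 1C, 3N → 0 + 3 = +3
Difference: +1 − (+3) = -2.

-2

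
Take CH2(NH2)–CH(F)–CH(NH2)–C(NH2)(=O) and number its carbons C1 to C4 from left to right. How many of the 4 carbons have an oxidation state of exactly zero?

Tallying each carbon's bonds:
C1: 1C, 2H, 1N → 0 − 2 + 1 = -1
C2: 2C, 1H, 1F → 0 − 1 + 1 = 0
C3: 2C, 1H, 1N → 0 − 1 + 1 = 0
C4: 1C, 2O, 1N → 0 + 2 + 1 = +3
2 carbons (C2, C3) meet the condition.

2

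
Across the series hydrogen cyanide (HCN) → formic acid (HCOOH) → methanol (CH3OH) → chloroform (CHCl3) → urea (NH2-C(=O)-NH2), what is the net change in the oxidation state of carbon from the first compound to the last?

Carbon oxidation states along the series — hydrogen cyanide: +2, formic acid: +2, methanol: -2, chloroform: +2, urea: +4.
Net change = +4 − (+2) = +2.

+2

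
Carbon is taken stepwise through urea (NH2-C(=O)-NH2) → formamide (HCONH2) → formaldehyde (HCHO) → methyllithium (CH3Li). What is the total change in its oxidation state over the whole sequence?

-8

Carbon oxidation states along the series — urea: +4, formamide: +2, formaldehyde: 0, methyllithium: -4.
Net change = -4 − (+4) = -8.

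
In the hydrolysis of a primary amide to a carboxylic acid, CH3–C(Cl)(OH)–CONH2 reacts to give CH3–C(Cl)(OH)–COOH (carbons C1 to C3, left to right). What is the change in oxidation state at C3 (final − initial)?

Before: C3 has 1 bond to C, 2 bonds to O, 1 bond to N → oxidation state +3.
After: C3 has 1 bond to C, 3 bonds to O → oxidation state +3.
Δ = +3 − (+3) = 0, so no net redox change at C3.

0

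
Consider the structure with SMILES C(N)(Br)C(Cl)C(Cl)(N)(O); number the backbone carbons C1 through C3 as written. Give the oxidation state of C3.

Bonds to more-electronegative neighbours contribute +1 each, bonds to H or metals contribute −1 each, and C–C bonds contribute 0.
C3 has one bond to C (0), one bond to Cl (+1), one bond to N (+1), one bond to O (+1).
Oxidation state = 0 + 1 + 1 + 1 = +3.

+3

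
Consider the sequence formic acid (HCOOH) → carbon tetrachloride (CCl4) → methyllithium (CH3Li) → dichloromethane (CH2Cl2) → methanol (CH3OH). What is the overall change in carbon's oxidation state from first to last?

Carbon oxidation states along the series — formic acid: +2, carbon tetrachloride: +4, methyllithium: -4, dichloromethane: 0, methanol: -2.
Net change = -2 − (+2) = -4.

-4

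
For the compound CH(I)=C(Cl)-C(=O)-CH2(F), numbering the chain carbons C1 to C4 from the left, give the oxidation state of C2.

+1

C2 has a double bond to C (2×0 = 0), one bond to C (0), one bond to Cl (+1).
Oxidation state = 0 + 0 + 1 = +1.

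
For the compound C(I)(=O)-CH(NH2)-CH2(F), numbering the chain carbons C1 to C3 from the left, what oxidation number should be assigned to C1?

+3

Each bond to a more electronegative atom (O, N, halogen) counts +1, each bond to a less electronegative atom (H, metal, B, Si) counts −1, and each C–C bond counts 0.
C1 has one bond to C (0), one bond to I (+1), a double bond to O (2×+1 = +2).
Oxidation state = 0 + 1 + 2 = +3.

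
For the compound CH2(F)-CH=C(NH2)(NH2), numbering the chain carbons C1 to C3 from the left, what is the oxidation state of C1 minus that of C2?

C1: 1C, 2H, 1F → 0 − 2 + 1 = -1
C2: 3C, 1H → 0 − 1 = -1
Difference: -1 − (-1) = 0.

0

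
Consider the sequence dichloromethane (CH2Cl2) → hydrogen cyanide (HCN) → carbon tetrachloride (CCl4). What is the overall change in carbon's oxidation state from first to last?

Carbon oxidation states along the series — dichloromethane: 0, hydrogen cyanide: +2, carbon tetrachloride: +4.
Net change = +4 − (0) = +4.

+4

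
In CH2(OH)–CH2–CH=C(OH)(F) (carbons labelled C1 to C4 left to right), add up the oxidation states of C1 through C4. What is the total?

Count +1 for every bond to an atom more electronegative than carbon and −1 for every bond to one less electronegative; C–C bonds are 0. Tallying each carbon:
C1: 1C, 2H, 1O → 0 − 2 + 1 = -1
C2: 2C, 2H → 0 − 2 = -2
C3: 3C, 1H → 0 − 1 = -1
C4: 2C, 1O, 1F → 0 + 1 + 1 = +2
Sum = -1 − 2 − 1 + 2 = -2.

-2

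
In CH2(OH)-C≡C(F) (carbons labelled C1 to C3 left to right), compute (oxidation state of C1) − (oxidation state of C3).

C1: 1C, 2H, 1O → 0 − 2 + 1 = -1
C3: 3C, 1F → 0 + 1 = +1
Difference: -1 − (+1) = -2.

-2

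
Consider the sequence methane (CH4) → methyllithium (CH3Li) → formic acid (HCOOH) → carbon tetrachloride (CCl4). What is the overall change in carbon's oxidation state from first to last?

Carbon oxidation states along the series — methane: -4, methyllithium: -4, formic acid: +2, carbon tetrachloride: +4.
Net change = +4 − (-4) = +8.

+8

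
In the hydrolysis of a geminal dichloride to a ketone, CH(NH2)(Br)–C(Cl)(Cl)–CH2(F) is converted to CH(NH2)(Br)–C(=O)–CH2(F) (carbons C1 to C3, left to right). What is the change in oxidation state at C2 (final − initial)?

0

Before: C2 has 2 bonds to C, 2 bonds to Cl → oxidation state +2.
After: C2 has 2 bonds to C, 2 bonds to O → oxidation state +2.
Δ = +2 − (+2) = 0, so no net redox change at C2.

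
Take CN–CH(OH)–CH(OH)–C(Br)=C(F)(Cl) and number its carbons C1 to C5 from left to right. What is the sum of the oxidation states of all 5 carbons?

+6

Count +1 for every bond to an atom more electronegative than carbon and −1 for every bond to one less electronegative; C–C bonds are 0. Tallying each carbon:
C1: 1C, 3N → 0 + 3 = +3
C2: 2C, 1H, 1O → 0 − 1 + 1 = 0
C3: 2C, 1H, 1O → 0 − 1 + 1 = 0
C4: 3C, 1Br → 0 + 1 = +1
C5: 2C, 1F, 1Cl → 0 + 1 + 1 = +2
Sum = +3 + 0 + 0 + 1 + 2 = +6.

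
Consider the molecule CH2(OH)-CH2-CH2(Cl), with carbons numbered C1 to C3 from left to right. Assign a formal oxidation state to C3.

-1

Count +1 for every bond to an atom more electronegative than carbon and −1 for every bond to one less electronegative; C–C bonds are 0.
C3 has one bond to C (0), one bond to Cl (+1), one bond to H (-1), one bond to H (-1).
Oxidation state = 0 + 1 − 1 − 1 = -1.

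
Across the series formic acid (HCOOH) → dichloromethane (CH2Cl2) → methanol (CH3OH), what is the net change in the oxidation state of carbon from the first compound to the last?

Carbon oxidation states along the series — formic acid: +2, dichloromethane: 0, methanol: -2.
Net change = -2 − (+2) = -4.

-4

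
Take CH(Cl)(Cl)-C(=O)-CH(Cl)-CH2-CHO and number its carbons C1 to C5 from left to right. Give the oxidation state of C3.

0

C3 has one bond to C (0), one bond to C (0), one bond to Cl (+1), one bond to H (-1).
Oxidation state = 0 + 0 + 1 − 1 = 0.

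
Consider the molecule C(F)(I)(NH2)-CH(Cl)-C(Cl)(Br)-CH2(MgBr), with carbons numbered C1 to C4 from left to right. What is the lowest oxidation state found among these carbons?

Bonds to more-electronegative neighbours contribute +1 each, bonds to H or metals contribute −1 each, and C–C bonds contribute 0. Tallying each carbon:
C1: 1C, 1N, 1F, 1I → 0 + 1 + 1 + 1 = +3
C2: 2C, 1H, 1Cl → 0 − 1 + 1 = 0
C3: 2C, 1Cl, 1Br → 0 + 1 + 1 = +2
C4: 1C, 2H, 1Mg → 0 − 2 − 1 = -3
The lowest value is -3.

-3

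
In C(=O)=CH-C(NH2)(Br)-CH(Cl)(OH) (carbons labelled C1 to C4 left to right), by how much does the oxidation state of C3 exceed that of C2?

C3: 2C, 1N, 1Br → 0 + 1 + 1 = +2
C2: 3C, 1H → 0 − 1 = -1
Difference: +2 − (-1) = +3.

+3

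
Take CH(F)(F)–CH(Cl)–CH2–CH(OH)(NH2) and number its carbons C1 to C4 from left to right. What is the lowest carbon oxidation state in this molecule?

-2

Assign +1 per bond to O/N/halogen, −1 per bond to H or an electropositive element, and 0 per bond to carbon. Tallying each carbon:
C1: 1C, 1H, 2F → 0 − 1 + 2 = +1
C2: 2C, 1H, 1Cl → 0 − 1 + 1 = 0
C3: 2C, 2H → 0 − 2 = -2
C4: 1C, 1H, 1O, 1N → 0 − 1 + 1 + 1 = +1
The lowest value is -2.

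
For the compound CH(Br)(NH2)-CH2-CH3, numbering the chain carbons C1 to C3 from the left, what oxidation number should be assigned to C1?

Count +1 for every bond to an atom more electronegative than carbon and −1 for every bond to one less electronegative; C–C bonds are 0.
C1 has one bond to C (0), one bond to Br (+1), one bond to H (-1), one bond to N (+1).
Oxidation state = 0 + 1 − 1 + 1 = +1.

+1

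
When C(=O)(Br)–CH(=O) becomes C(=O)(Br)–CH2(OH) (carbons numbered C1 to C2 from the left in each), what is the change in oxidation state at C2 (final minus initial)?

Before: C2 has 1 bond to C, 1 bond to H, 2 bonds to O → oxidation state +1.
After: C2 has 1 bond to C, 2 bonds to H, 1 bond to O → oxidation state -1.
Δ = -1 − (+1) = -2, so this is a reduction at C2.

-2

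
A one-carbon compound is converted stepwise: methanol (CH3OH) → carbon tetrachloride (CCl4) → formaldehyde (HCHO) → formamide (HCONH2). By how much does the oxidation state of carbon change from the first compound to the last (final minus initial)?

+4

Carbon oxidation states along the series — methanol: -2, carbon tetrachloride: +4, formaldehyde: 0, formamide: +2.
Net change = +2 − (-2) = +4.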